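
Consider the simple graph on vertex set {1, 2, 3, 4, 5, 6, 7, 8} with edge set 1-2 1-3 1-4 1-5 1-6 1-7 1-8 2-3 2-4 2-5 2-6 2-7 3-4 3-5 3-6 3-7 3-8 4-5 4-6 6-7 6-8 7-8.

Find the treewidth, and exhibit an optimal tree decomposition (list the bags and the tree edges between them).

Treewidth 4.
Bags: B1 = {1, 3, 6, 7, 8}  B2 = {1, 2, 3, 6, 7}  B3 = {1, 2, 3, 4, 6}  B4 = {1, 2, 3, 4, 5}
Tree: B1–B2, B2–B3, B3–B4

Every bag has size at most 5, so the width is 5 − 1 = 4 and tw(G) ≤ 4. For the lower bound, the 5 vertices {1, 3, 6, 7, 8} are pairwise adjacent, and any tree decomposition puts a clique entirely inside one bag — forcing width ≥ 4. Hence tw(G) = 4 exactly.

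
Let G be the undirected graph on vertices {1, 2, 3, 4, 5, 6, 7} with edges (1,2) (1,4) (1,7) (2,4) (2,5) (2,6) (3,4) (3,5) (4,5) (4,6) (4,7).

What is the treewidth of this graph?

A width-2 tree decomposition is:
Bags: B1 = {1, 2, 4}  B2 = {2, 4, 6}  B3 = {2, 4, 5}  B4 = {3, 4, 5}  B5 = {1, 4, 7}
Tree: B1–B2, B2–B3, B3–B4, B1–B5
The largest bag has 3 vertices, giving width 2; this decomposition certifies tw(G) ≤ 2. Conversely, {1, 2, 4} is a clique of size 3, and the vertices of any clique must share a bag in every tree decomposition; so some bag has ≥ 3 vertices and tw(G) ≥ 2. Combining the bounds, tw(G) = 2.

2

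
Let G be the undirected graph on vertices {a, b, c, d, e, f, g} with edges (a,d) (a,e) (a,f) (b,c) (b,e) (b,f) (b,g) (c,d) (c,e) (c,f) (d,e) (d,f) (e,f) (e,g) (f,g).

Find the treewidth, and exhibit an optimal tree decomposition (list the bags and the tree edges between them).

Treewidth 3.
Bags: B1 = {a, d, e, f}  B2 = {c, d, e, f}  B3 = {b, c, e, f}  B4 = {b, e, f, g}
Tree: B1–B2, B2–B3, B3–B4

The largest bag has 4 vertices, giving width 3; this decomposition certifies tw(G) ≤ 3. For the lower bound, the 4 vertices {c, d, e, f} are pairwise adjacent, and any tree decomposition puts a clique entirely inside one bag — forcing width ≥ 3. Hence tw(G) = 3 exactly.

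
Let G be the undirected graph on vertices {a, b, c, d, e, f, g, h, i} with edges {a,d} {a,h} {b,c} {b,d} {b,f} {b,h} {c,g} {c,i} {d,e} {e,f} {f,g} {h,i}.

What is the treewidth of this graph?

A width-3 tree decomposition is:
Bags: B1 = {a, d, e, h}  B2 = {b, d, e, h}  B3 = {b, e, f, h}  B4 = {b, f, h, i}  B5 = {b, c, f, i}  B6 = {c, f, g, i}
Tree: B1–B2, B2–B3, B3–B4, B4–B5, B5–B6
Every bag has size at most 4, so the width is 4 − 1 = 3 and tw(G) ≤ 3. For the lower bound: the 4 vertex sets {a,d,e}, {h}, {b}, {c,f,g,i} are disjoint, each induces a connected subgraph, and every pair is joined by at least one edge of G. Contracting each set to a single vertex therefore yields K_{4} as a minor, and since treewidth is minor-monotone, tw(G) ≥ tw(K_{4}) = 3. The upper and lower bounds meet at 3, so that is the treewidth.

3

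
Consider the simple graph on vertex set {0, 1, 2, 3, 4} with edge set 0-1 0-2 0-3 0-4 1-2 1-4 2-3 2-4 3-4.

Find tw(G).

3

A width-3 tree decomposition is:
Bags: B1 = {0, 2, 3, 4}  B2 = {0, 1, 2, 4}
Tree: B1–B2
Each bag holds 4 vertices, so the decomposition has width 3, which upper-bounds the treewidth. On the other hand G contains the 4-clique {0, 1, 2, 4}. A clique must lie in a single bag of any decomposition, so no decomposition can have width below 3. Therefore the treewidth is 3.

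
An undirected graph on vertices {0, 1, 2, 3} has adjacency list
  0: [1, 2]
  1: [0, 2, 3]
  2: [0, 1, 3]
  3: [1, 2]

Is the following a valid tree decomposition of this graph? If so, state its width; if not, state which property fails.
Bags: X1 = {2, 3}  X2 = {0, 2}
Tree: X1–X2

A tree decomposition must satisfy three properties: every vertex lies in some bag; for every edge, both endpoints lie together in some bag; and for every vertex, the bags containing it form a connected subtree. Here vertex 1 appears in no bag, so the decomposition is invalid.

No — vertex 1 appears in no bag.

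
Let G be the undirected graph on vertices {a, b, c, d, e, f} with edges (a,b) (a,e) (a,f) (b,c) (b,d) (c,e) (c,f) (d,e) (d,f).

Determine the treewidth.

3

A width-3 tree decomposition is:
Bags: B1 = {a, c, d, f}  B2 = {a, b, c, d}  B3 = {a, c, d, e}
Tree: B1–B2, B2–B3
The largest bag has 4 vertices, giving width 3; this decomposition certifies tw(G) ≤ 3. For the lower bound: the 4 vertex sets {c,f}, {b,d}, {a}, {e} are disjoint, each induces a connected subgraph, and every pair is joined by at least one edge of G. Contracting each set to a single vertex therefore yields K_{4} as a minor, and since treewidth is minor-monotone, tw(G) ≥ tw(K_{4}) = 3. Hence tw(G) = 3 exactly.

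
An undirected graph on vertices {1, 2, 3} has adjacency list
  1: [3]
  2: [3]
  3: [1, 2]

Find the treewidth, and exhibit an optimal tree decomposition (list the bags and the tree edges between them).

Each bag holds 2 vertices, so the decomposition has width 1, which upper-bounds the treewidth. Any graph with an edge has treewidth ≥ 1, and G has the edge 3–2. Therefore the treewidth is 1.

Treewidth 1.
One such decomposition:
Bags: B1 = {2, 3}  B2 = {1, 3}
Tree: B1–B2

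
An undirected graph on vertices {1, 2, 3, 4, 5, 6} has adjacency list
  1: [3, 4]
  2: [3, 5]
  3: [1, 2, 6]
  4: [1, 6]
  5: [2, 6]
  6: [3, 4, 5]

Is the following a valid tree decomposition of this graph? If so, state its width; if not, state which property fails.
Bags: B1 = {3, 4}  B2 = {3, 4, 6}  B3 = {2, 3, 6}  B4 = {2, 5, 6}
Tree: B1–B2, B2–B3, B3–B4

No — vertex 1 appears in no bag.

A tree decomposition must satisfy three properties: every vertex lies in some bag; for every edge, both endpoints lie together in some bag; and for every vertex, the bags containing it form a connected subtree. Here vertex 1 appears in no bag, so the decomposition is invalid.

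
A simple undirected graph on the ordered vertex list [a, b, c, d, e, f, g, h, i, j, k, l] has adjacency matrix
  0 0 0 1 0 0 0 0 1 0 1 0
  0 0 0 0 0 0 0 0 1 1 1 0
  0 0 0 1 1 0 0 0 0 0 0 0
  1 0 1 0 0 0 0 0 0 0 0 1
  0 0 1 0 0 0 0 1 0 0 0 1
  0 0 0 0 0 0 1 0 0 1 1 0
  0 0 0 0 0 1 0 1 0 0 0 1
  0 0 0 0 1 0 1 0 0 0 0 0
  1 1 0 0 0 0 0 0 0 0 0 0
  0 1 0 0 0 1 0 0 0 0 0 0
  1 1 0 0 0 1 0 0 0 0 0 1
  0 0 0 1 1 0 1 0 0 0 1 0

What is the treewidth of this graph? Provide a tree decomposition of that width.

Treewidth 3.
One such decomposition:
Bags: B1 = {c, d, e, h}  B2 = {d, e, h, l}  B3 = {d, g, h, l}  B4 = {a, d, g, l}  B5 = {a, g, k, l}  B6 = {a, f, g, k}  B7 = {a, f, i, k}  B8 = {b, f, i, k}  B9 = {b, f, i, j}
Tree: B1–B2, B2–B3, B3–B4, B4–B5, B5–B6, B6–B7, B7–B8, B8–B9

Every bag has size at most 4, so the width is 4 − 1 = 3 and tw(G) ≤ 3. For the lower bound: the 4 vertex sets {c,e,h}, {d}, {l}, {a,f,g,k} are disjoint, each induces a connected subgraph, and every pair is joined by at least one edge of G. Contracting each set to a single vertex therefore yields K_{4} as a minor, and since treewidth is minor-monotone, tw(G) ≥ tw(K_{4}) = 3. The upper and lower bounds meet at 3, so that is the treewidth.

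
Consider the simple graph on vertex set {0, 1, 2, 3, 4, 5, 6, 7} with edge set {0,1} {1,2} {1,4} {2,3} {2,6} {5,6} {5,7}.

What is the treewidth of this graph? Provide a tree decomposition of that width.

Treewidth 1.
One such decomposition:
Bags: B1 = {0, 1}  B2 = {1, 2}  B3 = {2, 3}  B4 = {2, 6}  B5 = {5, 6}  B6 = {1, 4}  B7 = {5, 7}
Tree: B1–B2, B2–B3, B2–B4, B4–B5, B2–B6, B5–B7

Every bag has size at most 2, so the width is 2 − 1 = 1 and tw(G) ≤ 1. G has an edge, so its treewidth is at least 1. The upper and lower bounds meet at 1, so that is the treewidth.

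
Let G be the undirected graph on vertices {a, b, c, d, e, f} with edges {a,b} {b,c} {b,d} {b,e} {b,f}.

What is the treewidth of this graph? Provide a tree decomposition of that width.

Treewidth 1.
One such decomposition:
Bags: B1 = {b, d}  B2 = {b, c}  B3 = {b, e}  B4 = {a, b}  B5 = {b, f}
Tree: B1–B2, B2–B3, B1–B4, B1–B5

Each bag holds 2 vertices, so the decomposition has width 1, which upper-bounds the treewidth. Any graph with an edge has treewidth ≥ 1, and G has the edge d–b. Combining the bounds, tw(G) = 1.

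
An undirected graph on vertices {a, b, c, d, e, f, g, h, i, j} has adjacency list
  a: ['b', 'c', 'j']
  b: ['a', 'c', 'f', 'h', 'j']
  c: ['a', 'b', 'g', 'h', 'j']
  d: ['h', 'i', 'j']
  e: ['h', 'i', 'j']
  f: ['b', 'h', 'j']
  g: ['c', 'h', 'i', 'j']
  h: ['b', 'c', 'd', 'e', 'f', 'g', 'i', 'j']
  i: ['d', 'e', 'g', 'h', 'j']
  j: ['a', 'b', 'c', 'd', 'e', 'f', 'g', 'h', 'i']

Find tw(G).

A width-3 tree decomposition is:
Bags: B1 = {b, c, h, j}  B2 = {c, g, h, j}  B3 = {g, h, i, j}  B4 = {a, b, c, j}  B5 = {b, f, h, j}  B6 = {d, h, i, j}  B7 = {e, h, i, j}
Tree: B1–B2, B2–B3, B1–B4, B1–B5, B3–B6, B6–B7
Every bag has size at most 4, so the width is 4 − 1 = 3 and tw(G) ≤ 3. On the other hand G contains the 4-clique {c, g, h, j}. A clique must lie in a single bag of any decomposition, so no decomposition can have width below 3. Combining the bounds, tw(G) = 3.

3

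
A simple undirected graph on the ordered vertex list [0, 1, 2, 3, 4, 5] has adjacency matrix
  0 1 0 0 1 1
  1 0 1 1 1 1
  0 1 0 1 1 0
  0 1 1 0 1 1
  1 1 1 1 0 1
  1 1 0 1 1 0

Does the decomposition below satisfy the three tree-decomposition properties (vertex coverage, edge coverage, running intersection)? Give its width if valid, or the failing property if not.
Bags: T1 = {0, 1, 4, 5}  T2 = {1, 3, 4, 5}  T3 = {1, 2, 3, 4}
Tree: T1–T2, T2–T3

Checking the three conditions: (i) the bags cover all of {0, 1, 2, 3, 4, 5}; (ii) for each edge, some bag contains both endpoints; (iii) the bags containing any fixed vertex form a subtree. All hold, so the decomposition is valid with width 4 − 1 = 3.

Yes; width 3.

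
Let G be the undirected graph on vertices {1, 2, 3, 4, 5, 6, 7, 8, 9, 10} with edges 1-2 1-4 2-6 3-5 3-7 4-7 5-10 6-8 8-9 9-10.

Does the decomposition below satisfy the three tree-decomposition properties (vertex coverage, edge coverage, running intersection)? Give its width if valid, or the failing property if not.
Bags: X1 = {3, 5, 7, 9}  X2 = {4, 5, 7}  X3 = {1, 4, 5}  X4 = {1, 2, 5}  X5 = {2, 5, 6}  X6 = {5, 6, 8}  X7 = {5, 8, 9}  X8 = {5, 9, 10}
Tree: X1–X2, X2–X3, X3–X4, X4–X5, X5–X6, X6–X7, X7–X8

No — bags containing vertex 9 are not connected in the tree.

A tree decomposition must satisfy three properties: every vertex lies in some bag; for every edge, both endpoints lie together in some bag; and for every vertex, the bags containing it form a connected subtree. Here bags containing vertex 9 are not connected in the tree, so the decomposition is invalid.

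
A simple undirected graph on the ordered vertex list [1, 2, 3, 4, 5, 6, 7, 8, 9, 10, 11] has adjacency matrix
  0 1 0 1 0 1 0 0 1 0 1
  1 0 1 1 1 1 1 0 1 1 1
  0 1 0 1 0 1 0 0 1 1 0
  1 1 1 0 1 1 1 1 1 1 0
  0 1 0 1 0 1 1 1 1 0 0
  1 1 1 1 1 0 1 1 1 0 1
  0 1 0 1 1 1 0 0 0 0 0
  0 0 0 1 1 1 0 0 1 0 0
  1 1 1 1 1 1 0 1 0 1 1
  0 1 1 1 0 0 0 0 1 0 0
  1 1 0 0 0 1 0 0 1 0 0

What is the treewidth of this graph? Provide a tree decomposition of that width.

Every bag has size at most 5, so the width is 5 − 1 = 4 and tw(G) ≤ 4. For the lower bound, the 5 vertices {4, 5, 6, 8, 9} are pairwise adjacent, and any tree decomposition puts a clique entirely inside one bag — forcing width ≥ 4. Combining the bounds, tw(G) = 4.

Treewidth 4.
One optimal decomposition is:
Bags: B1 = {2, 4, 5, 6, 9}  B2 = {2, 3, 4, 6, 9}  B3 = {2, 3, 4, 9, 10}  B4 = {2, 4, 5, 6, 7}  B5 = {1, 2, 4, 6, 9}  B6 = {4, 5, 6, 8, 9}  B7 = {1, 2, 6, 9, 11}
Tree: B1–B2, B2–B3, B1–B4, B1–B5, B1–B6, B5–B7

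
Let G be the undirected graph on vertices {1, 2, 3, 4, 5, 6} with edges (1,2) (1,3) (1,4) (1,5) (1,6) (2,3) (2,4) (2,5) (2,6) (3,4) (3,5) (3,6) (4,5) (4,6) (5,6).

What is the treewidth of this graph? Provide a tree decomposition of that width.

Treewidth 5.
Bags: B1 = {1, 2, 3, 4, 5, 6}
Tree: (single bag)

With just one bag of size 6, the width is 6 − 1 = 5, so tw(G) ≤ 5. Conversely, {1, 2, 3, 4, 5, 6} is a clique of size 6, and the vertices of any clique must share a bag in every tree decomposition; so some bag has ≥ 6 vertices and tw(G) ≥ 5. Combining the bounds, tw(G) = 5.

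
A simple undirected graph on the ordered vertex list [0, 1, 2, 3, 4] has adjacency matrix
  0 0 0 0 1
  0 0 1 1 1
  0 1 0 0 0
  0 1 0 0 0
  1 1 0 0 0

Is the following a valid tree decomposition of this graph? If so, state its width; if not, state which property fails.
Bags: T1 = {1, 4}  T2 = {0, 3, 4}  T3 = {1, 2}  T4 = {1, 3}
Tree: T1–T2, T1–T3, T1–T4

No — bags containing vertex 3 are not connected in the tree.

A tree decomposition must satisfy three properties: every vertex lies in some bag; for every edge, both endpoints lie together in some bag; and for every vertex, the bags containing it form a connected subtree. Here bags containing vertex 3 are not connected in the tree, so the decomposition is invalid.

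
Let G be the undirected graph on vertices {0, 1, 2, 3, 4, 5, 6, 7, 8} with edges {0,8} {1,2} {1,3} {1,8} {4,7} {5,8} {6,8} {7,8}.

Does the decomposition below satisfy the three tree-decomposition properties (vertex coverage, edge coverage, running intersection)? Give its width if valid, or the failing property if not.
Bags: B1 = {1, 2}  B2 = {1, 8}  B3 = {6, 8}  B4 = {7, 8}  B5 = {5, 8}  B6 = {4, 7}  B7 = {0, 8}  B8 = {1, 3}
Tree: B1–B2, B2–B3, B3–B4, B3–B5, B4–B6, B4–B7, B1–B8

Yes; width 1.

Checking the three conditions: (i) the bags cover all of {0, 1, 2, 3, 4, 5, 6, 7, 8}; (ii) for each edge, some bag contains both endpoints; (iii) the bags containing any fixed vertex form a subtree. All hold, so the decomposition is valid with width 2 − 1 = 1.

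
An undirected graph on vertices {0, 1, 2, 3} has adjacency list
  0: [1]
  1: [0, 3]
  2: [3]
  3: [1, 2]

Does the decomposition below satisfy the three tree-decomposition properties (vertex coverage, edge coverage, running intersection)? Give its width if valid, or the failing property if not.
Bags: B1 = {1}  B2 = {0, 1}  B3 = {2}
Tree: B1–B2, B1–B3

A tree decomposition must satisfy three properties: every vertex lies in some bag; for every edge, both endpoints lie together in some bag; and for every vertex, the bags containing it form a connected subtree. Here vertex 3 appears in no bag, so the decomposition is invalid.

No — vertex 3 appears in no bag.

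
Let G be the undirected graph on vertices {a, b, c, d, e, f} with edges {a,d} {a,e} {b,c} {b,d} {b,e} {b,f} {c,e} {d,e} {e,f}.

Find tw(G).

2

A width-2 tree decomposition is:
Bags: B1 = {b, c, e}  B2 = {b, d, e}  B3 = {a, d, e}  B4 = {b, e, f}
Tree: B1–B2, B2–B3, B2–B4
Each bag holds 3 vertices, so the decomposition has width 2, which upper-bounds the treewidth. On the other hand G contains the 3-clique {a, d, e}. A clique must lie in a single bag of any decomposition, so no decomposition can have width below 2. Hence tw(G) = 2 exactly.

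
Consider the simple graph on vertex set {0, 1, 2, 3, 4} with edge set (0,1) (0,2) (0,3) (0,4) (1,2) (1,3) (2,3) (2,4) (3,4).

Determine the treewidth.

3

A width-3 tree decomposition is:
Bags: B1 = {0, 2, 3, 4}  B2 = {0, 1, 2, 3}
Tree: B1–B2
Each bag holds 4 vertices, so the decomposition has width 3, which upper-bounds the treewidth. For the lower bound, the 4 vertices {0, 1, 2, 3} are pairwise adjacent, and any tree decomposition puts a clique entirely inside one bag — forcing width ≥ 3. Combining the bounds, tw(G) = 3.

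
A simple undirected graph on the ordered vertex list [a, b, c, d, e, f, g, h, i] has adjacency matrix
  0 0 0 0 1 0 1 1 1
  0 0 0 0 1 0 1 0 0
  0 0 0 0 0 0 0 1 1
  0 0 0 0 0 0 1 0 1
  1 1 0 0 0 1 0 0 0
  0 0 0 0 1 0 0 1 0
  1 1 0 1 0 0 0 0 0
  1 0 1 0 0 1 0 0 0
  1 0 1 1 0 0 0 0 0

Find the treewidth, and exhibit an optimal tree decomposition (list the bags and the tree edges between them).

Every bag has size at most 4, so the width is 4 − 1 = 3 and tw(G) ≤ 3. For the lower bound: the 4 vertex sets {c,d,i}, {g}, {a}, {b,e,f,h} are disjoint, each induces a connected subgraph, and every pair is joined by at least one edge of G. Contracting each set to a single vertex therefore yields K_{4} as a minor, and since treewidth is minor-monotone, tw(G) ≥ tw(K_{4}) = 3. The upper and lower bounds meet at 3, so that is the treewidth.

Treewidth 3.
Bags: B1 = {c, d, g, i}  B2 = {a, c, g, i}  B3 = {a, c, g, h}  B4 = {a, b, g, h}  B5 = {a, b, e, h}  B6 = {b, e, f, h}
Tree: B1–B2, B2–B3, B3–B4, B4–B5, B5–B6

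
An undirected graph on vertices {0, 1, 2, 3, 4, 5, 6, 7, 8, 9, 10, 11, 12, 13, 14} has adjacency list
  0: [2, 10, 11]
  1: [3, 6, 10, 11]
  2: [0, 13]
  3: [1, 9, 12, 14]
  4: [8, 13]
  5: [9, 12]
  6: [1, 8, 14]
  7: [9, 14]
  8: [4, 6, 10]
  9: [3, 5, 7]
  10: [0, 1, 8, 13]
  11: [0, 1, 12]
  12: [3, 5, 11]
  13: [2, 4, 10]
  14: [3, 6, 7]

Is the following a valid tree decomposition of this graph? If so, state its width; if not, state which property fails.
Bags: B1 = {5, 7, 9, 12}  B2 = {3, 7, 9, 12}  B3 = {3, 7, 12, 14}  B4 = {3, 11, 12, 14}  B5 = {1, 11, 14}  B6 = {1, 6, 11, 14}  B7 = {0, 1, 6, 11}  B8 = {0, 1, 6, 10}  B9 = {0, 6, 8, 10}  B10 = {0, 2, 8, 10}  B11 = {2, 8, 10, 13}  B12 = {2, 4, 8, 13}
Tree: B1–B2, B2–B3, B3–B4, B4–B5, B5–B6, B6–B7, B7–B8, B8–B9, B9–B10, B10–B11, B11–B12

A tree decomposition must satisfy three properties: every vertex lies in some bag; for every edge, both endpoints lie together in some bag; and for every vertex, the bags containing it form a connected subtree. Here edge (3,1) lies in no bag, so the decomposition is invalid.

No — edge (3,1) lies in no bag.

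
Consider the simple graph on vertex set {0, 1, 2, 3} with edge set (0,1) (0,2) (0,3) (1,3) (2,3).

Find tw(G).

A width-2 tree decomposition is:
Bags: B1 = {0, 1, 3}  B2 = {0, 2, 3}
Tree: B1–B2
The largest bag has 3 vertices, giving width 2; this decomposition certifies tw(G) ≤ 2. Conversely, {0, 1, 3} is a clique of size 3, and the vertices of any clique must share a bag in every tree decomposition; so some bag has ≥ 3 vertices and tw(G) ≥ 2. Hence tw(G) = 2 exactly.

2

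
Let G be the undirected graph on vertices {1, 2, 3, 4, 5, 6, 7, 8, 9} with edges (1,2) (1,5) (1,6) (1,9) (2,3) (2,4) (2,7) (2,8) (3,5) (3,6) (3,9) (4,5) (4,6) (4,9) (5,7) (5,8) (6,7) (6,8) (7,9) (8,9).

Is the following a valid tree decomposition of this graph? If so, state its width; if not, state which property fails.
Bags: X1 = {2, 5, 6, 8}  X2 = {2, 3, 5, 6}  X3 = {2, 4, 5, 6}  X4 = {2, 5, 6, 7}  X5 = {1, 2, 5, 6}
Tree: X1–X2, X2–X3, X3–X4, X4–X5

No — vertex 9 appears in no bag.

A tree decomposition must satisfy three properties: every vertex lies in some bag; for every edge, both endpoints lie together in some bag; and for every vertex, the bags containing it form a connected subtree. Here vertex 9 appears in no bag, so the decomposition is invalid.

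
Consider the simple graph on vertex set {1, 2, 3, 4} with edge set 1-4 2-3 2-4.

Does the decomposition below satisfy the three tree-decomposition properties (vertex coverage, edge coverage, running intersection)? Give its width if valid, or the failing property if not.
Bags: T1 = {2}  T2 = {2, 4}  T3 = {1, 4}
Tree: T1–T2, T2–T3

No — vertex 3 appears in no bag.

A tree decomposition must satisfy three properties: every vertex lies in some bag; for every edge, both endpoints lie together in some bag; and for every vertex, the bags containing it form a connected subtree. Here vertex 3 appears in no bag, so the decomposition is invalid.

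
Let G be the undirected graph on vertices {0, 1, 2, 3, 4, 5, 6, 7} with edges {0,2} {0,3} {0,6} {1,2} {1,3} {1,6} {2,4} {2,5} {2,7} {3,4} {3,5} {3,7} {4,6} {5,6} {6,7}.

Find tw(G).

3

A width-3 tree decomposition is:
Bags: B1 = {2, 3, 4, 6}  B2 = {2, 3, 5, 6}  B3 = {1, 2, 3, 6}  B4 = {0, 2, 3, 6}  B5 = {2, 3, 6, 7}
Tree: B1–B2, B2–B3, B3–B4, B4–B5
The largest bag has 4 vertices, giving width 3; this decomposition certifies tw(G) ≤ 3. For the lower bound: the 4 vertex sets {3,4}, {2,5}, {6}, {1} are disjoint, each induces a connected subgraph, and every pair is joined by at least one edge of G. Contracting each set to a single vertex therefore yields K_{4} as a minor, and since treewidth is minor-monotone, tw(G) ≥ tw(K_{4}) = 3. The upper and lower bounds meet at 3, so that is the treewidth.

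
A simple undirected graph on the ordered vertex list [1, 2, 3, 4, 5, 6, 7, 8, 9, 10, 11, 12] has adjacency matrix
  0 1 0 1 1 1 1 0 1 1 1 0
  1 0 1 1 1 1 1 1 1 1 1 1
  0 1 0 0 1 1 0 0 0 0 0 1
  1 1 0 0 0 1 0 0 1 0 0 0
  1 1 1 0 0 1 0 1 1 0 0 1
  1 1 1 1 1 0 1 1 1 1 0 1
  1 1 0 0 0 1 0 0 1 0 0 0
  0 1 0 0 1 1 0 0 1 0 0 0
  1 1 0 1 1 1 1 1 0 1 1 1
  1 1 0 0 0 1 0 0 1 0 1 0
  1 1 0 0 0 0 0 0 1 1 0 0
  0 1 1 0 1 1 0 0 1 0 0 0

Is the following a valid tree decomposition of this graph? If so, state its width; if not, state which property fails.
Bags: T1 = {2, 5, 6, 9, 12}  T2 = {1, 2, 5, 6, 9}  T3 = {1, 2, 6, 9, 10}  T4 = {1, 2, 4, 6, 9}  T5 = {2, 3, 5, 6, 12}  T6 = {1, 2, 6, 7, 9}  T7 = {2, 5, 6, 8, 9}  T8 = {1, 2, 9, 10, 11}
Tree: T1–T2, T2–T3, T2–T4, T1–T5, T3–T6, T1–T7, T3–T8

Vertex coverage: the bags together contain {1, 2, 3, 4, 5, 6, 7, 8, 9, 10, 11, 12}, the full vertex set. Edge coverage: each edge of G has both endpoints in at least one bag. Running intersection: for every vertex, the bags containing it form a connected subtree. All three properties hold, so this is a valid tree decomposition of width max|bag| − 1 = 4, and hence tw(G) ≤ 4.

Yes; width 4.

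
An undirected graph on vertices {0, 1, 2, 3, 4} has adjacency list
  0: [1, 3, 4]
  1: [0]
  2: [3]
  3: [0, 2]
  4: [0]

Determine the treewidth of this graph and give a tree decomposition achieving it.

Treewidth 1.
One such decomposition:
Bags: B1 = {0, 4}  B2 = {0, 3}  B3 = {0, 1}  B4 = {2, 3}
Tree: B1–B2, B1–B3, B2–B4

Each bag holds 2 vertices, so the decomposition has width 1, which upper-bounds the treewidth. Since G has at least one edge (e.g. 4–0), it is not an edgeless graph, so tw(G) ≥ 1. Therefore the treewidth is 1.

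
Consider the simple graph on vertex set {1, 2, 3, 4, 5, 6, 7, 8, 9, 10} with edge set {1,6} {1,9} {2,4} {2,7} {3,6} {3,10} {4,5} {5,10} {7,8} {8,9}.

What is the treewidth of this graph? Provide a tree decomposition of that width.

Every bag has size at most 3, so the width is 3 − 1 = 2 and tw(G) ≤ 2. The edges 9–1–6–3–10–5–4–2–7–8–9 form a cycle, so G is not a tree and its treewidth is at least 2. Hence tw(G) = 2 exactly.

Treewidth 2.
One optimal decomposition is:
Bags: B1 = {1, 6, 9}  B2 = {3, 6, 9}  B3 = {3, 9, 10}  B4 = {5, 9, 10}  B5 = {4, 5, 9}  B6 = {2, 4, 9}  B7 = {2, 7, 9}  B8 = {7, 8, 9}
Tree: B1–B2, B2–B3, B3–B4, B4–B5, B5–B6, B6–B7, B7–B8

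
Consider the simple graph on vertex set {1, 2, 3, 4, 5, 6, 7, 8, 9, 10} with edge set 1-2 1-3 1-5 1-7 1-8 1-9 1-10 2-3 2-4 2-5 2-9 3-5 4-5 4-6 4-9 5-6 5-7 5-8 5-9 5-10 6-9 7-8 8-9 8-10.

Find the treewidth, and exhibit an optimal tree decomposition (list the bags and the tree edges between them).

Every bag has size at most 4, so the width is 4 − 1 = 3 and tw(G) ≤ 3. For the lower bound, the 4 vertices {1, 5, 8, 9} are pairwise adjacent, and any tree decomposition puts a clique entirely inside one bag — forcing width ≥ 3. Hence tw(G) = 3 exactly.

Treewidth 3.
Bags: B1 = {1, 2, 5, 9}  B2 = {1, 2, 3, 5}  B3 = {1, 5, 8, 9}  B4 = {2, 4, 5, 9}  B5 = {1, 5, 8, 10}  B6 = {1, 5, 7, 8}  B7 = {4, 5, 6, 9}
Tree: B1–B2, B1–B3, B1–B4, B3–B5, B5–B6, B4–B7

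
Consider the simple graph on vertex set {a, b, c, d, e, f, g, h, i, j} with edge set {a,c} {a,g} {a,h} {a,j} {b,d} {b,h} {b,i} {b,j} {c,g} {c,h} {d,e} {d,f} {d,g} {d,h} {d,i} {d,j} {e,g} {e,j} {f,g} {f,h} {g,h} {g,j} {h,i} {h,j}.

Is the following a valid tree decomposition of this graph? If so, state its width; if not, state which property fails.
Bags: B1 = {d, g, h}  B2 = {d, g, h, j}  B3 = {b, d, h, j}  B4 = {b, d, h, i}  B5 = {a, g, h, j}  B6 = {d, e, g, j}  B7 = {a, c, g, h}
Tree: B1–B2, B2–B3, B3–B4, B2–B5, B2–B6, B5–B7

A tree decomposition must satisfy three properties: every vertex lies in some bag; for every edge, both endpoints lie together in some bag; and for every vertex, the bags containing it form a connected subtree. Here vertex f appears in no bag, so the decomposition is invalid.

No — vertex f appears in no bag.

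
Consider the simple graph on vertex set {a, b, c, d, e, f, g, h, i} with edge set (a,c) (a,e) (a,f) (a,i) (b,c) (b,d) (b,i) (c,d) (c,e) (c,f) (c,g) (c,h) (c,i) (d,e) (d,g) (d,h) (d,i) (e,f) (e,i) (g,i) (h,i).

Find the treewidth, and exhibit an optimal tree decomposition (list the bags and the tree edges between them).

The largest bag has 4 vertices, giving width 3; this decomposition certifies tw(G) ≤ 3. On the other hand G contains the 4-clique {a, c, e, f}. A clique must lie in a single bag of any decomposition, so no decomposition can have width below 3. Therefore the treewidth is 3.

Treewidth 3.
Bags: B1 = {a, c, e, i}  B2 = {c, d, e, i}  B3 = {c, d, g, i}  B4 = {a, c, e, f}  B5 = {b, c, d, i}  B6 = {c, d, h, i}
Tree: B1–B2, B2–B3, B1–B4, B2–B5, B2–B6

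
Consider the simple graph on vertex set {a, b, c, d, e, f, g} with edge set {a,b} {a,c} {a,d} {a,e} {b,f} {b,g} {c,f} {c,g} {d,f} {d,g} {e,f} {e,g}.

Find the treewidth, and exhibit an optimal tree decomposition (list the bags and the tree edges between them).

The largest bag has 4 vertices, giving width 3; this decomposition certifies tw(G) ≤ 3. For the lower bound: the 4 vertex sets {d,f}, {e,g}, {a}, {c} are disjoint, each induces a connected subgraph, and every pair is joined by at least one edge of G. Contracting each set to a single vertex therefore yields K_{4} as a minor, and since treewidth is minor-monotone, tw(G) ≥ tw(K_{4}) = 3. The upper and lower bounds meet at 3, so that is the treewidth.

Treewidth 3.
One such decomposition:
Bags: B1 = {a, d, f, g}  B2 = {a, e, f, g}  B3 = {a, c, f, g}  B4 = {a, b, f, g}
Tree: B1–B2, B2–B3, B3–B4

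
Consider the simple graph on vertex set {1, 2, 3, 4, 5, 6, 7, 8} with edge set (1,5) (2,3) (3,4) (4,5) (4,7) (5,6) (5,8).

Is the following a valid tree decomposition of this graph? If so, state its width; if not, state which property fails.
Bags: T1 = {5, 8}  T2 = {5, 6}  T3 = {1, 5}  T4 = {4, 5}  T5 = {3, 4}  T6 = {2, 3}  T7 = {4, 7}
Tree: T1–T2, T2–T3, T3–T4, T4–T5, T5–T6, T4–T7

Vertex coverage: the bags together contain {1, 2, 3, 4, 5, 6, 7, 8}, the full vertex set. Edge coverage: each edge of G has both endpoints in at least one bag. Running intersection: for every vertex, the bags containing it form a connected subtree. All three properties hold, so this is a valid tree decomposition of width max|bag| − 1 = 1, and hence tw(G) ≤ 1.

Yes; width 1.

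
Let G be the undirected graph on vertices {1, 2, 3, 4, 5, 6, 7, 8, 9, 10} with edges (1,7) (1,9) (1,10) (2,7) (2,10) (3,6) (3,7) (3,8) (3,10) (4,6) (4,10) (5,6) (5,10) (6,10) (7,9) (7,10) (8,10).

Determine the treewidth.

A width-2 tree decomposition is:
Bags: B1 = {4, 6, 10}  B2 = {3, 6, 10}  B3 = {3, 7, 10}  B4 = {1, 7, 10}  B5 = {5, 6, 10}  B6 = {1, 7, 9}  B7 = {2, 7, 10}  B8 = {3, 8, 10}
Tree: B1–B2, B2–B3, B3–B4, B2–B5, B4–B6, B4–B7, B2–B8
Every bag has size at most 3, so the width is 3 − 1 = 2 and tw(G) ≤ 2. Conversely, {1, 7, 9} is a clique of size 3, and the vertices of any clique must share a bag in every tree decomposition; so some bag has ≥ 3 vertices and tw(G) ≥ 2. Combining the bounds, tw(G) = 2.

2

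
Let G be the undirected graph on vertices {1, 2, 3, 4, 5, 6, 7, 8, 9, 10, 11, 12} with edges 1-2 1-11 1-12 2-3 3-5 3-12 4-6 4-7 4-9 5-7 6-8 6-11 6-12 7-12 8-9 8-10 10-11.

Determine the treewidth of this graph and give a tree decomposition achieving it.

The largest bag has 4 vertices, giving width 3; this decomposition certifies tw(G) ≤ 3. For the lower bound: the 4 vertex sets {8,9,10}, {4}, {6}, {1,7,11,12} are disjoint, each induces a connected subgraph, and every pair is joined by at least one edge of G. Contracting each set to a single vertex therefore yields K_{4} as a minor, and since treewidth is minor-monotone, tw(G) ≥ tw(K_{4}) = 3. Therefore the treewidth is 3.

Treewidth 3.
One optimal decomposition is:
Bags: B1 = {4, 8, 9, 10}  B2 = {4, 6, 8, 10}  B3 = {4, 6, 10, 11}  B4 = {4, 6, 7, 11}  B5 = {6, 7, 11, 12}  B6 = {1, 7, 11, 12}  B7 = {1, 5, 7, 12}  B8 = {1, 3, 5, 12}  B9 = {1, 2, 3, 5}
Tree: B1–B2, B2–B3, B3–B4, B4–B5, B5–B6, B6–B7, B7–B8, B8–B9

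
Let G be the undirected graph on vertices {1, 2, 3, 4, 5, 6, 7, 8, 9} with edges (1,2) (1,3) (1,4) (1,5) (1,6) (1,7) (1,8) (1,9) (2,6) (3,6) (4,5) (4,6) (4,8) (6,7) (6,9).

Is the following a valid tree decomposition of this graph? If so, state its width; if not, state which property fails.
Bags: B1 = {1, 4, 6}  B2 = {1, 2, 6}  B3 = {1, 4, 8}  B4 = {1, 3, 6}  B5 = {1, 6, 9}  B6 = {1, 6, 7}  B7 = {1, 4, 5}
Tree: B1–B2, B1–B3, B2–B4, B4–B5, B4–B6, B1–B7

Yes; width 2.

Vertex coverage: the bags together contain {1, 2, 3, 4, 5, 6, 7, 8, 9}, the full vertex set. Edge coverage: each edge of G has both endpoints in at least one bag. Running intersection: for every vertex, the bags containing it form a connected subtree. All three properties hold, so this is a valid tree decomposition of width max|bag| − 1 = 2, and hence tw(G) ≤ 2.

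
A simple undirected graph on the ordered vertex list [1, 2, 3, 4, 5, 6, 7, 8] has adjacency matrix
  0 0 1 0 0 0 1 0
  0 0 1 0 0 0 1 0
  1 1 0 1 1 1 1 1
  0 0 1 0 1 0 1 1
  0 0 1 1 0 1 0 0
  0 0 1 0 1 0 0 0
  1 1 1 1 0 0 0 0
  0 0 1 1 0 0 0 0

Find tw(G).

2

A width-2 tree decomposition is:
Bags: B1 = {3, 4, 7}  B2 = {1, 3, 7}  B3 = {3, 4, 8}  B4 = {3, 4, 5}  B5 = {2, 3, 7}  B6 = {3, 5, 6}
Tree: B1–B2, B1–B3, B1–B4, B2–B5, B4–B6
Every bag has size at most 3, so the width is 3 − 1 = 2 and tw(G) ≤ 2. For the lower bound, the 3 vertices {1, 3, 7} are pairwise adjacent, and any tree decomposition puts a clique entirely inside one bag — forcing width ≥ 2. Hence tw(G) = 2 exactly.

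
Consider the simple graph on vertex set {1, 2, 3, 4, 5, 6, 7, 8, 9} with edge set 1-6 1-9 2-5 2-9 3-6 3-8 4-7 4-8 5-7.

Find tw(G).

2

A width-2 tree decomposition is:
Bags: B1 = {1, 2, 9}  B2 = {1, 2, 5}  B3 = {1, 5, 7}  B4 = {1, 4, 7}  B5 = {1, 4, 8}  B6 = {1, 3, 8}  B7 = {1, 3, 6}
Tree: B1–B2, B2–B3, B3–B4, B4–B5, B5–B6, B6–B7
The largest bag has 3 vertices, giving width 2; this decomposition certifies tw(G) ≤ 2. The edges 1–9–2–5–7–4–8–3–6–1 form a cycle, so G is not a tree and its treewidth is at least 2. The upper and lower bounds meet at 2, so that is the treewidth.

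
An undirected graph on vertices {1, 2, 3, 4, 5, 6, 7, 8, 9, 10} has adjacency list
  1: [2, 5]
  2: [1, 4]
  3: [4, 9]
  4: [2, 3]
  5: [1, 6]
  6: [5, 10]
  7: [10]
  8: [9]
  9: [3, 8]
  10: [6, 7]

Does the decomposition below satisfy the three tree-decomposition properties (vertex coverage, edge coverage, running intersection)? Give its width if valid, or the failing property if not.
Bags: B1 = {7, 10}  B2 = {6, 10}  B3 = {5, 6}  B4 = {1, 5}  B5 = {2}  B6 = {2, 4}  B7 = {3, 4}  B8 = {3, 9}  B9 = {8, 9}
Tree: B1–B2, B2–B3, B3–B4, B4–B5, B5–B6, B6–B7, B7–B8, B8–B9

A tree decomposition must satisfy three properties: every vertex lies in some bag; for every edge, both endpoints lie together in some bag; and for every vertex, the bags containing it form a connected subtree. Here edge (1,2) lies in no bag, so the decomposition is invalid.

No — edge (1,2) lies in no bag.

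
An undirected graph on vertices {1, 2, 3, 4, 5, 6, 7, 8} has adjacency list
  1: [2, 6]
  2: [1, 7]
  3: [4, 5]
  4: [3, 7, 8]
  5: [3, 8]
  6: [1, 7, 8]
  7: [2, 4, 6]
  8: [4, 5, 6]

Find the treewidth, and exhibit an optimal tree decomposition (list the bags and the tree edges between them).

Every bag has size at most 3, so the width is 3 − 1 = 2 and tw(G) ≤ 2. The edges 3–5–8–4–3 form a cycle, so G is not a tree and its treewidth is at least 2. Hence tw(G) = 2 exactly.

Treewidth 2.
One such decomposition:
Bags: B1 = {3, 4, 5}  B2 = {4, 5, 8}  B3 = {4, 7, 8}  B4 = {6, 7, 8}  B5 = {2, 6, 7}  B6 = {1, 2, 6}
Tree: B1–B2, B2–B3, B3–B4, B4–B5, B5–B6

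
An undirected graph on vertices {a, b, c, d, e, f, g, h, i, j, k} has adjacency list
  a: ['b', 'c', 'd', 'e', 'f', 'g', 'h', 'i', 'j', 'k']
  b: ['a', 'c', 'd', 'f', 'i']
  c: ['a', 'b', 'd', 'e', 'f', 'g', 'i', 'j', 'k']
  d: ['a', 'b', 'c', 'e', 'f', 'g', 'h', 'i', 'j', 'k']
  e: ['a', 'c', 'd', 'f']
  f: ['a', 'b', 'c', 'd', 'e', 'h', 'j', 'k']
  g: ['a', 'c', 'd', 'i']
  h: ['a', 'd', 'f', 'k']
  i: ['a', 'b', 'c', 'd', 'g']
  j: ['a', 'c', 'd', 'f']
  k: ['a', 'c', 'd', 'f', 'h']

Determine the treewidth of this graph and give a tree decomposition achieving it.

Treewidth 4.
Bags: B1 = {a, c, d, g, i}  B2 = {a, b, c, d, i}  B3 = {a, b, c, d, f}  B4 = {a, c, d, f, j}  B5 = {a, c, d, f, k}  B6 = {a, d, f, h, k}  B7 = {a, c, d, e, f}
Tree: B1–B2, B2–B3, B3–B4, B4–B5, B5–B6, B3–B7

Each bag holds 5 vertices, so the decomposition has width 4, which upper-bounds the treewidth. On the other hand G contains the 5-clique {a, d, f, h, k}. A clique must lie in a single bag of any decomposition, so no decomposition can have width below 4. Hence tw(G) = 4 exactly.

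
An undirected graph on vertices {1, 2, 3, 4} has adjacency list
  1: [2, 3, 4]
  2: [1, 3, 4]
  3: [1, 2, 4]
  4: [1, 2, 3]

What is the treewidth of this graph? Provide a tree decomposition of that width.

With just one bag of size 4, the width is 4 − 1 = 3, so tw(G) ≤ 3. On the other hand G contains the 4-clique {1, 2, 3, 4}. A clique must lie in a single bag of any decomposition, so no decomposition can have width below 3. Therefore the treewidth is 3.

Treewidth 3.
Bags: B1 = {1, 2, 3, 4}
Tree: (single bag)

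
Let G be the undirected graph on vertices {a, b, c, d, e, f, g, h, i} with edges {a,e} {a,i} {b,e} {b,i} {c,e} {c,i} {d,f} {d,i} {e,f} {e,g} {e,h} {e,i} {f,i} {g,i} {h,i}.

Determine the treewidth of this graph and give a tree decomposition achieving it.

The largest bag has 3 vertices, giving width 2; this decomposition certifies tw(G) ≤ 2. On the other hand G contains the 3-clique {d, f, i}. A clique must lie in a single bag of any decomposition, so no decomposition can have width below 2. Combining the bounds, tw(G) = 2.

Treewidth 2.
Bags: B1 = {e, g, i}  B2 = {e, f, i}  B3 = {d, f, i}  B4 = {b, e, i}  B5 = {e, h, i}  B6 = {c, e, i}  B7 = {a, e, i}
Tree: B1–B2, B2–B3, B2–B4, B2–B5, B4–B6, B2–B7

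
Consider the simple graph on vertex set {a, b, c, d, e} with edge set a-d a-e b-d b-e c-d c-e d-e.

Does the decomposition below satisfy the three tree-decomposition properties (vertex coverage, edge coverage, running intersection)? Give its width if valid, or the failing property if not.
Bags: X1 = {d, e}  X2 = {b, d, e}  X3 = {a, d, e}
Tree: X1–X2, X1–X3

No — vertex c appears in no bag.

A tree decomposition must satisfy three properties: every vertex lies in some bag; for every edge, both endpoints lie together in some bag; and for every vertex, the bags containing it form a connected subtree. Here vertex c appears in no bag, so the decomposition is invalid.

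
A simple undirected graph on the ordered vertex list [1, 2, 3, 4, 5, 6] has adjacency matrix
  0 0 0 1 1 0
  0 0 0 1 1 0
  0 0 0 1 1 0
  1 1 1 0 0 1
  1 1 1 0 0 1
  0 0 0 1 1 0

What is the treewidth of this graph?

2

A width-2 tree decomposition is:
Bags: B1 = {1, 4, 5}  B2 = {3, 4, 5}  B3 = {2, 4, 5}  B4 = {4, 5, 6}
Tree: B1–B2, B2–B3, B3–B4
Every bag has size at most 3, so the width is 3 − 1 = 2 and tw(G) ≤ 2. For the lower bound, G contains the cycle 1–4–3–5–1, so G is not a forest; only forests have treewidth ≤ 1, hence tw(G) ≥ 2. Hence tw(G) = 2 exactly.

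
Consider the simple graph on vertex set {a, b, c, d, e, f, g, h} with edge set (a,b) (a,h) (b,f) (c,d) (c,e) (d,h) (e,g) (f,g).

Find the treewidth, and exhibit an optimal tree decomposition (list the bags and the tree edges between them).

Each bag holds 3 vertices, so the decomposition has width 2, which upper-bounds the treewidth. Since e–g–f–b–a–h–d–c–e is a cycle in G, G is not acyclic. Forests are exactly the graphs of treewidth ≤ 1, so tw(G) ≥ 2. Hence tw(G) = 2 exactly.

Treewidth 2.
Bags: B1 = {e, f, g}  B2 = {b, e, f}  B3 = {a, b, e}  B4 = {a, e, h}  B5 = {d, e, h}  B6 = {c, d, e}
Tree: B1–B2, B2–B3, B3–B4, B4–B5, B5–B6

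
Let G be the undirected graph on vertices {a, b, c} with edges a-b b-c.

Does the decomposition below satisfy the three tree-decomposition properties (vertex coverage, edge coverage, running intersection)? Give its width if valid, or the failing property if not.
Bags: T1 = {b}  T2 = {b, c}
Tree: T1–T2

A tree decomposition must satisfy three properties: every vertex lies in some bag; for every edge, both endpoints lie together in some bag; and for every vertex, the bags containing it form a connected subtree. Here vertex a appears in no bag, so the decomposition is invalid.

No — vertex a appears in no bag.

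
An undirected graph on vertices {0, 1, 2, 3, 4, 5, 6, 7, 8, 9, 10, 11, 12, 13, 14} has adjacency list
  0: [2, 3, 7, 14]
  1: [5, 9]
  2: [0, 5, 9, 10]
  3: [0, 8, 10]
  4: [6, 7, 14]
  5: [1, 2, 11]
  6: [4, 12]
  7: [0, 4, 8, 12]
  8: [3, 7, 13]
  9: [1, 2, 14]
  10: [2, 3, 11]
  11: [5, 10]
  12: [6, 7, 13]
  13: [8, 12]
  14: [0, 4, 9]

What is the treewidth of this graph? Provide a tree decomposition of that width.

Every bag has size at most 4, so the width is 4 − 1 = 3 and tw(G) ≤ 3. For the lower bound: the 4 vertex sets {1,5,11}, {10}, {2}, {0,3,9,14} are disjoint, each induces a connected subgraph, and every pair is joined by at least one edge of G. Contracting each set to a single vertex therefore yields K_{4} as a minor, and since treewidth is minor-monotone, tw(G) ≥ tw(K_{4}) = 3. The upper and lower bounds meet at 3, so that is the treewidth.

Treewidth 3.
One optimal decomposition is:
Bags: B1 = {1, 5, 10, 11}  B2 = {1, 2, 5, 10}  B3 = {1, 2, 9, 10}  B4 = {2, 3, 9, 10}  B5 = {0, 2, 3, 9}  B6 = {0, 3, 9, 14}  B7 = {0, 3, 8, 14}  B8 = {0, 7, 8, 14}  B9 = {4, 7, 8, 14}  B10 = {4, 7, 8, 13}  B11 = {4, 7, 12, 13}  B12 = {4, 6, 12, 13}
Tree: B1–B2, B2–B3, B3–B4, B4–B5, B5–B6, B6–B7, B7–B8, B8–B9, B9–B10, B10–B11, B11–B12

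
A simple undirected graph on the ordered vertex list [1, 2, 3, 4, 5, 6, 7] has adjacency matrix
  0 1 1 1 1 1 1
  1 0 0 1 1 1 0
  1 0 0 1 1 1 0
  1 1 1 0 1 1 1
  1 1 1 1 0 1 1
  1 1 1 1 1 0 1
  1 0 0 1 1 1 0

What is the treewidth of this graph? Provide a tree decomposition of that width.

Each bag holds 5 vertices, so the decomposition has width 4, which upper-bounds the treewidth. For the lower bound, the 5 vertices {1, 2, 4, 5, 6} are pairwise adjacent, and any tree decomposition puts a clique entirely inside one bag — forcing width ≥ 4. Hence tw(G) = 4 exactly.

Treewidth 4.
One such decomposition:
Bags: B1 = {1, 3, 4, 5, 6}  B2 = {1, 2, 4, 5, 6}  B3 = {1, 4, 5, 6, 7}
Tree: B1–B2, B2–B3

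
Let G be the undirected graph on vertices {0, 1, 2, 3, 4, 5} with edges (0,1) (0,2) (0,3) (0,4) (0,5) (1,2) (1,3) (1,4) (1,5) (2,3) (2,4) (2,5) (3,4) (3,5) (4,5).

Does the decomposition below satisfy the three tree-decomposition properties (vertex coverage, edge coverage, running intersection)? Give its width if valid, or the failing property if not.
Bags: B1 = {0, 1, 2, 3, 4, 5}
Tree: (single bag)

Every vertex of G appears in some bag (union = {0, 1, 2, 3, 4, 5}); every edge is covered by a bag; and for each vertex v the set of bags containing v is connected in the bag tree. The decomposition is therefore valid. The largest bag has 6 vertices, so the width is 5.

Yes; width 5.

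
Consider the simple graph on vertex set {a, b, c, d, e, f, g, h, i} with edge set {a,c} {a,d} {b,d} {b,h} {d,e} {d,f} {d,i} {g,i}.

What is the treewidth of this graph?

1

A width-1 tree decomposition is:
Bags: B1 = {a, d}  B2 = {b, d}  B3 = {d, e}  B4 = {d, f}  B5 = {a, c}  B6 = {d, i}  B7 = {g, i}  B8 = {b, h}
Tree: B1–B2, B1–B3, B3–B4, B1–B5, B2–B6, B6–B7, B2–B8
The largest bag has 2 vertices, giving width 1; this decomposition certifies tw(G) ≤ 1. G has an edge, so its treewidth is at least 1. Therefore the treewidth is 1.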